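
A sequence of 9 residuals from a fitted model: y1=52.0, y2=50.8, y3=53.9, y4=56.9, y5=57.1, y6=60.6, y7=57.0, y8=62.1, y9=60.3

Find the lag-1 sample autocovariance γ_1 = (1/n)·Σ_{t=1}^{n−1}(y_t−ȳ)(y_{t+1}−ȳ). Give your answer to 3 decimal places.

Mean ȳ = (52.0 + 50.8 + 53.9 + 56.9 + 57.1 + 60.6 + 57.0 + 62.1 + 60.3)/9 = 56.7444
Σ_{t=1}^{8}(y_t−ȳ)(y_{t+1}−ȳ) = 67.4914
γ_1 = 67.4914 / 9 = 7.499

7.499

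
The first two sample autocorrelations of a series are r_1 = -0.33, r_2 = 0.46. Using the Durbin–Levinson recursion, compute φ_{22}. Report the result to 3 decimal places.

φ_{22} = (r_2 − r_1²) / (1 − r_1²)
r_1² = (-0.33)² = 0.1089
Numerator = 0.46 − 0.1089 = 0.3511; denominator = 1 − 0.1089 = 0.8911
φ_{22} = 0.3511 / 0.8911 = 0.394

0.394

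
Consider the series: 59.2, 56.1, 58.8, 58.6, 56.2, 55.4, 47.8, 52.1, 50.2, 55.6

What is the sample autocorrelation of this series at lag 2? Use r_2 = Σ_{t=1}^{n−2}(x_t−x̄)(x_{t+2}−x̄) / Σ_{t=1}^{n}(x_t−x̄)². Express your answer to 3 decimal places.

0.372

Mean x̄ = (59.2 + 56.1 + 58.8 + 58.6 + 56.2 + 55.4 + 47.8 + 52.1 + 50.2 + 55.6)/10 = 55.0000
Numerator Σ_{t=1}^{8}(x_t−x̄)(x_{t+2}−x̄) = 48.9400
Denominator Σ(x_t−x̄)² = 131.5000
r_2 = 48.9400 / 131.5000 = 0.372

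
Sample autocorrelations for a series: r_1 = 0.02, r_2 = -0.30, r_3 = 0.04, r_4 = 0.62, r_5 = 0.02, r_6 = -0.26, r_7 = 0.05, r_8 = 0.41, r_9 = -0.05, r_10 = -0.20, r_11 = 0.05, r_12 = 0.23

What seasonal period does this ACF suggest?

4

The largest autocorrelation is r_4 = 0.62, with weaker echoes at lags 8 (0.41) and 12 (0.23); the remaining lags stay at or below 0.05.
The dominant spike at lag 4 indicates a seasonal period of 4.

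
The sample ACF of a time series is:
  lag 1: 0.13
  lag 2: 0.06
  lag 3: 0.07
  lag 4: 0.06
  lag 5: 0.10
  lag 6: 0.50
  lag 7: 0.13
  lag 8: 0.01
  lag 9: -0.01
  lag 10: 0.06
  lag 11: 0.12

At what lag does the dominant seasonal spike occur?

The largest autocorrelation is r_6 = 0.50; the remaining lags stay at or below 0.13.
The dominant spike at lag 6 indicates a seasonal period of 6.

6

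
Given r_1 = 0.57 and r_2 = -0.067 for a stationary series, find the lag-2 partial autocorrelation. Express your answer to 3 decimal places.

-0.581

φ_{22} = (r_2 − r_1²) / (1 − r_1²)
r_1² = (0.57)² = 0.3249
Numerator = -0.067 − 0.3249 = -0.3919; denominator = 1 − 0.3249 = 0.6751
φ_{22} = -0.3919 / 0.6751 = -0.581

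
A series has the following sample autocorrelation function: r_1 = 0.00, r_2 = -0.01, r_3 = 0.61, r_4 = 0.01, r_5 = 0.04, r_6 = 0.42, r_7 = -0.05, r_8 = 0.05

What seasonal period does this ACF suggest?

The largest autocorrelation is r_3 = 0.61, with a weaker echo at lag 6 (0.42); the remaining lags stay at or below 0.05.
The dominant spike at lag 3 indicates a seasonal period of 3.

3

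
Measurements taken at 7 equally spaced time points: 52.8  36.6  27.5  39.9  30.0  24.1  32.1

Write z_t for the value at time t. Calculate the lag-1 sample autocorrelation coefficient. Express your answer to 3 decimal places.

Mean z̄ = (52.8 + 36.6 + 27.5 + 39.9 + 30.0 + 24.1 + 32.1)/7 = 34.7143
Deviations from mean: 18.0857, 1.8857, -7.2143, 5.1857, -4.7143, -10.6143, -2.6143
Σ(z_t−z̄)(z_{t+1}−z̄) = (34.1045) + (-13.6041) + (-37.4112) + (-24.4469) + (50.0388) + (27.7488) = 36.4298
Denominator Σ(z_t−z̄)² = 551.3086
r_1 = 36.4298 / 551.3086 = 0.066

0.066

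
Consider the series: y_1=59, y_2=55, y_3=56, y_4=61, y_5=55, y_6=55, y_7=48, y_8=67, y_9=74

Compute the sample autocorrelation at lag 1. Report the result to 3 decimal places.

0.187

Mean ȳ = (59 + 55 + 56 + 61 + 55 + 55 + 48 + 67 + 74)/9 = 58.8889
Numerator Σ_{t=1}^{8}(y_t−ȳ)(y_{t+1}−ȳ) = 88.2099
Denominator Σ(y_t−ȳ)² = 470.8889
r_1 = 88.2099 / 470.8889 = 0.187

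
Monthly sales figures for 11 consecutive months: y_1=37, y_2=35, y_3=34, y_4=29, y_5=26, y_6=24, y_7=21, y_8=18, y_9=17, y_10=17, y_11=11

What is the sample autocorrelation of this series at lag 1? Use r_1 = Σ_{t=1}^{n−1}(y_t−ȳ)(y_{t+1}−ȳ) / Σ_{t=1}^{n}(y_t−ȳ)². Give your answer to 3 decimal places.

0.701

Mean ȳ = (37 + 35 + 34 + 29 + 26 + 24 + 21 + 18 + 17 + 17 + 11)/11 = 24.4545
Numerator Σ_{t=1}^{10}(y_t−ȳ)(y_{t+1}−ȳ) = 510.5207
Denominator Σ(y_t−ȳ)² = 728.7273
r_1 = 510.5207 / 728.7273 = 0.701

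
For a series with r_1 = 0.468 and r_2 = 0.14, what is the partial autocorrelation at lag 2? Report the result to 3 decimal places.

φ_{22} = (r_2 − r_1²) / (1 − r_1²)
r_1² = (0.468)² = 0.219024
Numerator = 0.14 − 0.2190 = -0.0790; denominator = 1 − 0.2190 = 0.7810
φ_{22} = -0.0790 / 0.7810 = -0.101

-0.101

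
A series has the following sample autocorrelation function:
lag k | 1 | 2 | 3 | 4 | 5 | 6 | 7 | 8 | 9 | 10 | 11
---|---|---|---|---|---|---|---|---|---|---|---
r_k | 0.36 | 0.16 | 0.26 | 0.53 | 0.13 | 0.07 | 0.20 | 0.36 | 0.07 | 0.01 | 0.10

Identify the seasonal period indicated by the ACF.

The largest autocorrelation is r_4 = 0.53; the remaining lags stay at or below 0.36. The elevated value at lag 1 (0.36), dropping to 0.16 at lag 2, reflects decaying short-term dependence rather than seasonality.
The dominant spike at lag 4 indicates a seasonal period of 4.

4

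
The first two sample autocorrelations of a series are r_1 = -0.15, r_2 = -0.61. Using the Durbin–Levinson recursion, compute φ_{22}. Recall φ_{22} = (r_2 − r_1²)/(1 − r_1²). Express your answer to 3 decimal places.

-0.647

φ_{22} = (r_2 − r_1²) / (1 − r_1²)
r_1² = (-0.15)² = 0.0225
Numerator = -0.61 − 0.0225 = -0.6325; denominator = 1 − 0.0225 = 0.9775
φ_{22} = -0.6325 / 0.9775 = -0.647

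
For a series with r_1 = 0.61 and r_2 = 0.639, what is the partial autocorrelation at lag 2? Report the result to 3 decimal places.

0.425

φ_{22} = (r_2 − r_1²) / (1 − r_1²)
r_1² = (0.61)² = 0.3721
Numerator = 0.639 − 0.3721 = 0.2669; denominator = 1 − 0.3721 = 0.6279
φ_{22} = 0.2669 / 0.6279 = 0.425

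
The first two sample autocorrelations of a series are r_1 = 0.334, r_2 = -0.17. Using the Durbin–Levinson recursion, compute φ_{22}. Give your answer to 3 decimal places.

φ_{22} = (r_2 − r_1²) / (1 − r_1²)
r_1² = (0.334)² = 0.111556
Numerator = -0.17 − 0.1116 = -0.2816; denominator = 1 − 0.1116 = 0.8884
φ_{22} = -0.2816 / 0.8884 = -0.317

-0.317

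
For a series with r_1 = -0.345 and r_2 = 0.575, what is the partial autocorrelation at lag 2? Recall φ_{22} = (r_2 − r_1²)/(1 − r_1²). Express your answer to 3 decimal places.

φ_{22} = (r_2 − r_1²) / (1 − r_1²)
r_1² = (-0.345)² = 0.119025
Numerator = 0.575 − 0.1190 = 0.4560; denominator = 1 − 0.1190 = 0.8810
φ_{22} = 0.4560 / 0.8810 = 0.518

0.518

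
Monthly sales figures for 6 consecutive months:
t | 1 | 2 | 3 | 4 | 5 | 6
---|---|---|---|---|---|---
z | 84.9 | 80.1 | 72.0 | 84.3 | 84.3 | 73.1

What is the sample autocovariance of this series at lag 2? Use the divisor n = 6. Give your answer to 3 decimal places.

Mean z̄ = (84.9 + 80.1 + 72.0 + 84.3 + 84.3 + 73.1)/6 = 79.7833
Deviations: 5.1167, 0.3167, -7.7833, 4.5167, 4.5167, -6.6833
Σ_{t=1}^{4}(z_t−z̄)(z_{t+2}−z̄) = -103.7356
γ_2 = -103.7356 / 6 = -17.289

-17.289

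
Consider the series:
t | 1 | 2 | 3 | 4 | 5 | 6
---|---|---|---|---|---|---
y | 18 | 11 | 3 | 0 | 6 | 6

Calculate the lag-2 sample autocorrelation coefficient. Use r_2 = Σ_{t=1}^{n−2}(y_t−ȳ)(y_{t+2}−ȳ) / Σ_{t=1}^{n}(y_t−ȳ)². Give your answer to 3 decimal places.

-0.283

Mean ȳ = (18 + 11 + 3 + 0 + 6 + 6)/6 = 7.3333
Deviations from mean: 10.6667, 3.6667, -4.3333, -7.3333, -1.3333, -1.3333
Σ(y_t−ȳ)(y_{t+2}−ȳ) = (-46.2222) + (-26.8889) + (5.7778) + (9.7778) = -57.5556
Denominator Σ(y_t−ȳ)² = 203.3333
r_2 = -57.5556 / 203.3333 = -0.283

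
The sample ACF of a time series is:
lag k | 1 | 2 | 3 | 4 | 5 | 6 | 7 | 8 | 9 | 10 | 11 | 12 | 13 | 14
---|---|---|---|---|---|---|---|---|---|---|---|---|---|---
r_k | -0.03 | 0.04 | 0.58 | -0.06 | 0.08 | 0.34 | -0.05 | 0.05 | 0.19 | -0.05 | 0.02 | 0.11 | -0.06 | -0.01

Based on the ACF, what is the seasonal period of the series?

3

The largest autocorrelation is r_3 = 0.58, with weaker echoes at lags 6 (0.34) and 9 (0.19); the remaining lags stay at or below 0.11.
The dominant spike at lag 3 indicates a seasonal period of 3.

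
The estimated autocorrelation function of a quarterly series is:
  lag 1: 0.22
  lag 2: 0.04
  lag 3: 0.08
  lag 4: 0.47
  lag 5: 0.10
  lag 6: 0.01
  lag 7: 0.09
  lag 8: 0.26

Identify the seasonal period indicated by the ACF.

4

The largest autocorrelation is r_4 = 0.47, with a weaker echo at lag 8 (0.26); the remaining lags stay at or below 0.22. The elevated value at lag 1 (0.22), dropping to 0.04 at lag 2, reflects decaying short-term dependence rather than seasonality.
The dominant spike at lag 4 indicates a seasonal period of 4.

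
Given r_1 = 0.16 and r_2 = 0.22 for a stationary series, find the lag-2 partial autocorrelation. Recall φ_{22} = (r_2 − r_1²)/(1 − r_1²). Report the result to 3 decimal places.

0.200

φ_{22} = (r_2 − r_1²) / (1 − r_1²)
r_1² = (0.16)² = 0.0256
Numerator = 0.22 − 0.0256 = 0.1944; denominator = 1 − 0.0256 = 0.9744
φ_{22} = 0.1944 / 0.9744 = 0.200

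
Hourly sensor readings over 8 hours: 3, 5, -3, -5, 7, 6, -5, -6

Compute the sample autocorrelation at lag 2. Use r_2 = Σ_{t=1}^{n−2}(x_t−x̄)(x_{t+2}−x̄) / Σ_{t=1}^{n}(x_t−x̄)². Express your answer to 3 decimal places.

-0.737

Mean x̄ = (3 + 5 − 3 − 5 + 7 + 6 − 5 − 6)/8 = 0.2500
Deviations from mean: 2.7500, 4.7500, -3.2500, -5.2500, 6.7500, 5.7500, -5.2500, -6.2500
Numerator Σ_{t=1}^{6}(x_t−x̄)(x_{t+2}−x̄) = -157.3750
Denominator Σ(x_t−x̄)² = 213.5000
r_2 = -157.3750 / 213.5000 = -0.737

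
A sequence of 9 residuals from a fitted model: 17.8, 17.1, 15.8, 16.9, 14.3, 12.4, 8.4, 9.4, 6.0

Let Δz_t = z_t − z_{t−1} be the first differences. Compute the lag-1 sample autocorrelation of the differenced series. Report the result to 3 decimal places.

First differences Δz: -0.7, -1.3, 1.1, -2.6, -1.9, -4.0, 1.0, -3.4
Mean of differences = -1.4750
Numerator Σ(Δz_t−Δz̄)(Δz_{t+1}−Δz̄) = -11.7731
Denominator Σ(Δz_t−Δz̄)² = 24.9150
r_1(Δz) = -11.7731 / 24.9150 = -0.473

-0.473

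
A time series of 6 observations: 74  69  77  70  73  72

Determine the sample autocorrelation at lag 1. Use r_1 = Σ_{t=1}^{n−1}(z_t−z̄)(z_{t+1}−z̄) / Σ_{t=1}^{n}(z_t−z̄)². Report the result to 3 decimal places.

Mean z̄ = (74 + 69 + 77 + 70 + 73 + 72)/6 = 72.5000
Deviations from mean: 1.5000, -3.5000, 4.5000, -2.5000, 0.5000, -0.5000
Σ(z_t−z̄)(z_{t+1}−z̄) = (-5.2500) + (-15.7500) + (-11.2500) + (-1.2500) + (-0.2500) = -33.7500
Denominator Σ(z_t−z̄)² = 41.5000
r_1 = -33.7500 / 41.5000 = -0.813

-0.813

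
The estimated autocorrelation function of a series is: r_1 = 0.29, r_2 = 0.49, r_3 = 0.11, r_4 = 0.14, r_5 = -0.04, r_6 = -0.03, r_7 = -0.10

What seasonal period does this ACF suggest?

The largest autocorrelation is r_2 = 0.49; the remaining lags stay at or below 0.29.
The dominant spike at lag 2 indicates a seasonal period of 2.

2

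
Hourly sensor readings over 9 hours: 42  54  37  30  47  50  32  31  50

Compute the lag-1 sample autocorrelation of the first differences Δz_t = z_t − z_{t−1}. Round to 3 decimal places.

First differences Δz: 12, -17, -7, 17, 3, -18, -1, 19
Mean of differences = 1.0000
Numerator Σ(Δz_t−Δz̄)(Δz_{t+1}−Δz̄) = -186.0000
Denominator Σ(Δz_t−Δz̄)² = 1458.0000
r_1(Δz) = -186.0000 / 1458.0000 = -0.128

-0.128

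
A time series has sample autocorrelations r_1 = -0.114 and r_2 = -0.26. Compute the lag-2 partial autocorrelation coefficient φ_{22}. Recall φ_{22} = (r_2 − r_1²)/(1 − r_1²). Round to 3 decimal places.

-0.277

φ_{22} = (r_2 − r_1²) / (1 − r_1²)
r_1² = (-0.114)² = 0.012996
Numerator = -0.26 − 0.0130 = -0.2730; denominator = 1 − 0.0130 = 0.9870
φ_{22} = -0.2730 / 0.9870 = -0.277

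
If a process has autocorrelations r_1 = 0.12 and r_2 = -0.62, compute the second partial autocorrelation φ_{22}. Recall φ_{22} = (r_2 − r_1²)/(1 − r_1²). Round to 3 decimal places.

-0.644

φ_{22} = (r_2 − r_1²) / (1 − r_1²)
r_1² = (0.12)² = 0.0144
Numerator = -0.62 − 0.0144 = -0.6344; denominator = 1 − 0.0144 = 0.9856
φ_{22} = -0.6344 / 0.9856 = -0.644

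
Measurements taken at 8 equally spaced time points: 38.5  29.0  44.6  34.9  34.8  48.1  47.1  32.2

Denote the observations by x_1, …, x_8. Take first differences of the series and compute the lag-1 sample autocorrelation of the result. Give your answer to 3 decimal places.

First differences Δx: -9.5, 15.6, -9.7, -0.1, 13.3, -1.0, -14.9
Mean of differences = -0.9000
Numerator Σ(Δx_t−Δx̄)(Δx_{t+1}−Δx̄) = -282.8000
Denominator Σ(Δx_t−Δx̄)² = 821.9400
r_1(Δx) = -282.8000 / 821.9400 = -0.344

-0.344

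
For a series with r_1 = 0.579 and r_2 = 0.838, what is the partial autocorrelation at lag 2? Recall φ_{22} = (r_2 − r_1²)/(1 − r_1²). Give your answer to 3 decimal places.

0.756

φ_{22} = (r_2 − r_1²) / (1 − r_1²)
r_1² = (0.579)² = 0.335241
Numerator = 0.838 − 0.3352 = 0.5028; denominator = 1 − 0.3352 = 0.6648
φ_{22} = 0.5028 / 0.6648 = 0.756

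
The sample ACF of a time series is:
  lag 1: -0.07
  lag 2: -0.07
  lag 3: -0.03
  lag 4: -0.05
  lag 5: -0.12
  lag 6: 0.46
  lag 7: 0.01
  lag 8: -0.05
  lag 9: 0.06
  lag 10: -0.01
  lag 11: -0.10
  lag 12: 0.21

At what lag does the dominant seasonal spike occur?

6

The largest autocorrelation is r_6 = 0.46, with a weaker echo at lag 12 (0.21); the remaining lags stay at or below 0.06.
The dominant spike at lag 6 indicates a seasonal period of 6.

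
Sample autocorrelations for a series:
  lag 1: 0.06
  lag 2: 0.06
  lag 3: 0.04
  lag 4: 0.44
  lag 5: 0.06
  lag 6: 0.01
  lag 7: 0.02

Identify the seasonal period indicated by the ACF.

The largest autocorrelation is r_4 = 0.44; the remaining lags stay at or below 0.06.
The dominant spike at lag 4 indicates a seasonal period of 4.

4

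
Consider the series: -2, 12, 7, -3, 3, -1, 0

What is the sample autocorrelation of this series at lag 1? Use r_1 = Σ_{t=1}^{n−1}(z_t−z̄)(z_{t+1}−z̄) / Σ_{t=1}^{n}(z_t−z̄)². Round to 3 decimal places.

-0.108

Mean z̄ = (-2 + 12 + 7 − 3 + 3 − 1 + 0)/7 = 2.2857
Deviations from mean: -4.2857, 9.7143, 4.7143, -5.2857, 0.7143, -3.2857, -2.2857
Σ(z_t−z̄)(z_{t+1}−z̄) = (-41.6327) + (45.7959) + (-24.9184) + (-3.7755) + (-2.3469) + (7.5102) = -19.3673
Denominator Σ(z_t−z̄)² = 179.4286
r_1 = -19.3673 / 179.4286 = -0.108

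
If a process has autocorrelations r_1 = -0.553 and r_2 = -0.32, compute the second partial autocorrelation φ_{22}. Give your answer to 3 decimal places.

φ_{22} = (r_2 − r_1²) / (1 − r_1²)
r_1² = (-0.553)² = 0.305809
Numerator = -0.32 − 0.3058 = -0.6258; denominator = 1 − 0.3058 = 0.6942
φ_{22} = -0.6258 / 0.6942 = -0.901

-0.901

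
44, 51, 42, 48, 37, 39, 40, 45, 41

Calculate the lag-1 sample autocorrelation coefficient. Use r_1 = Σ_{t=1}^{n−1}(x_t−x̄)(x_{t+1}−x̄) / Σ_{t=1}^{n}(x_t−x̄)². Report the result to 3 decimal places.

-0.056

Mean x̄ = (44 + 51 + 42 + 48 + 37 + 39 + 40 + 45 + 41)/9 = 43.0000
Numerator Σ_{t=1}^{8}(x_t−x̄)(x_{t+1}−x̄) = -9.0000
Denominator Σ(x_t−x̄)² = 160.0000
r_1 = -9.0000 / 160.0000 = -0.056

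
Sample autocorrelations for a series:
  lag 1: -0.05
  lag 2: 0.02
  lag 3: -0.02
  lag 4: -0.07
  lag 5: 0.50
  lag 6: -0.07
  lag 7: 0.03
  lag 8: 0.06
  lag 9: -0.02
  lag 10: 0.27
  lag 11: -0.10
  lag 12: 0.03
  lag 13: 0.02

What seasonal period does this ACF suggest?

5

The largest autocorrelation is r_5 = 0.50, with a weaker echo at lag 10 (0.27); the remaining lags stay at or below 0.06.
The dominant spike at lag 5 indicates a seasonal period of 5.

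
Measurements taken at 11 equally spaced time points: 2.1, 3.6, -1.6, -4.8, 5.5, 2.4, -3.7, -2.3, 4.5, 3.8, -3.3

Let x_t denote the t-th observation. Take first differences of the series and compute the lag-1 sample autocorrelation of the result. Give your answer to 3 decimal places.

First differences Δx: 1.5, -5.2, -3.2, 10.3, -3.1, -6.1, 1.4, 6.8, -0.7, -7.1
Mean of differences = -0.5400
Numerator Σ(Δx_t−Δx̄)(Δx_{t+1}−Δx̄) = -36.1336
Denominator Σ(Δx_t−Δx̄)² = 288.6240
r_1(Δx) = -36.1336 / 288.6240 = -0.125

-0.125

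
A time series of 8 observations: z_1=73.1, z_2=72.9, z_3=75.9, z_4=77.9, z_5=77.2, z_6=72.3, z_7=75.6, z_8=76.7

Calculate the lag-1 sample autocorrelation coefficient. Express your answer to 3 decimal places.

Mean z̄ = (73.1 + 72.9 + 75.9 + 77.9 + 77.2 + 72.3 + 75.6 + 76.7)/8 = 75.2000
Σ(z_t−z̄)(z_{t+1}−z̄) = (4.8300) + (-1.6100) + (1.8900) + (5.4000) + (-5.8000) + (-1.1600) + (0.6000) = 4.1500
Denominator Σ(z_t−z̄)² = 32.3000
r_1 = 4.1500 / 32.3000 = 0.128

0.128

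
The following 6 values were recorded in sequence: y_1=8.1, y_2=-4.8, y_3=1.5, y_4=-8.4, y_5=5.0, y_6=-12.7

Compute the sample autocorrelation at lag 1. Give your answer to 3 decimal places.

-0.552

Mean ȳ = (8.1 − 4.8 + 1.5 − 8.4 + 5.0 − 12.7)/6 = -1.8833
Σ(y_t−ȳ)(y_{t+1}−ȳ) = (-29.1181) + (-9.8681) + (-22.0481) + (-44.8564) + (-74.4547) = -180.3453
Denominator Σ(y_t−ȳ)² = 326.4683
r_1 = -180.3453 / 326.4683 = -0.552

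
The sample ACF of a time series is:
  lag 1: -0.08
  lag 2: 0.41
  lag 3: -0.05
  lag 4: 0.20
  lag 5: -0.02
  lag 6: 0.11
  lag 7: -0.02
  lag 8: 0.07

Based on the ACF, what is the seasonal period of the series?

The largest autocorrelation is r_2 = 0.41, with a weaker echo at lag 4 (0.20); the remaining lags stay at or below 0.11.
The dominant spike at lag 2 indicates a seasonal period of 2.

2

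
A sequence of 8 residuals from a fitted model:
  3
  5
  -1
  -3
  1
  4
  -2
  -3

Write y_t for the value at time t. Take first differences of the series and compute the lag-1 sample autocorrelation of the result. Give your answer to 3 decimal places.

First differences Δy: 2, -6, -2, 4, 3, -6, -1
Mean of differences = -0.8571
Numerator Σ(Δy_t−Δȳ)(Δy_{t+1}−Δȳ) = -14.7347
Denominator Σ(Δy_t−Δȳ)² = 100.8571
r_1(Δy) = -14.7347 / 100.8571 = -0.146

-0.146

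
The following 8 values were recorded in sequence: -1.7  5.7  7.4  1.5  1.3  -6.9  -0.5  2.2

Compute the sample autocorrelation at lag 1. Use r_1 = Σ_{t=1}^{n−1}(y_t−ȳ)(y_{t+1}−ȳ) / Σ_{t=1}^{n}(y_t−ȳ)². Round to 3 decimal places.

Mean ȳ = (-1.7 + 5.7 + 7.4 + 1.5 + 1.3 − 6.9 − 0.5 + 2.2)/8 = 1.1250
Deviations from mean: -2.8250, 4.5750, 6.2750, 0.3750, 0.1750, -8.0250, -1.6250, 1.0750
Σ(y_t−ȳ)(y_{t+1}−ȳ) = (-12.9244) + (28.7081) + (2.3531) + (0.0656) + (-1.4044) + (13.0406) + (-1.7469) = 28.0919
Denominator Σ(y_t−ȳ)² = 136.6550
r_1 = 28.0919 / 136.6550 = 0.206

0.206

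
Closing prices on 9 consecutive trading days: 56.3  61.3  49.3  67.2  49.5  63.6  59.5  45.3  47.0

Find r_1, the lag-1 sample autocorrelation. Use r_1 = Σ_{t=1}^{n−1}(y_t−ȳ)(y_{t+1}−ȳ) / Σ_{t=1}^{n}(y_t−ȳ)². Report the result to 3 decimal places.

-0.286

Mean ȳ = (56.3 + 61.3 + 49.3 + 67.2 + 49.5 + 63.6 + 59.5 + 45.3 + 47.0)/9 = 55.4444
Numerator Σ_{t=1}^{8}(y_t−ȳ)(y_{t+1}−ȳ) = -143.9631
Denominator Σ(y_t−ȳ)² = 503.4822
r_1 = -143.9631 / 503.4822 = -0.286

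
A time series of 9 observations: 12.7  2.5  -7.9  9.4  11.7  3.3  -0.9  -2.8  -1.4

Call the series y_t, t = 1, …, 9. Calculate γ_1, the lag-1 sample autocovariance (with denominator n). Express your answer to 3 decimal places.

3.983

Mean ȳ = (12.7 + 2.5 − 7.9 + 9.4 + 11.7 + 3.3 − 0.9 − 2.8 − 1.4)/9 = 2.9556
Σ_{t=1}^{8}(y_t−ȳ)(y_{t+1}−ȳ) = 35.8447
γ_1 = 35.8447 / 9 = 3.983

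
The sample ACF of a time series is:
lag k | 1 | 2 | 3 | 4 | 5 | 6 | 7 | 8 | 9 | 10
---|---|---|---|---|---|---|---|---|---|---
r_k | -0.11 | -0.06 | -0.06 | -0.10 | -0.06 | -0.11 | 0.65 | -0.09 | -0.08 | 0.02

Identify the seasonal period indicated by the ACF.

The largest autocorrelation is r_7 = 0.65; the remaining lags stay at or below 0.02.
The dominant spike at lag 7 indicates a seasonal period of 7.

7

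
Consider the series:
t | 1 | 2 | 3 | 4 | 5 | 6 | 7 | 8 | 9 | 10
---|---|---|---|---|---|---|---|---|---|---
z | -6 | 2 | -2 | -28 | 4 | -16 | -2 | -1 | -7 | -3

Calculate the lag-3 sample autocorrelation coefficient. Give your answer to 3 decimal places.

0.032

Mean z̄ = (-6 + 2 − 2 − 28 + 4 − 16 − 2 − 1 − 7 − 3)/10 = -5.9000
Σ(z_t−z̄)(z_{t+3}−z̄) = (2.2100) + (78.2100) + (-39.3900) + (-86.1900) + (48.5100) + (11.1100) + (11.3100) = 25.7700
Denominator Σ(z_t−z̄)² = 814.9000
r_3 = 25.7700 / 814.9000 = 0.032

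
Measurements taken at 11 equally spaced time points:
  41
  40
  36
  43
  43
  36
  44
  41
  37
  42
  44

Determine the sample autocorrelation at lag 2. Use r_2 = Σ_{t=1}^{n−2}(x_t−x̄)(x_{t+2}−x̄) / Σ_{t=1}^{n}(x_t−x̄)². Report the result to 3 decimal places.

-0.463

Mean x̄ = (41 + 40 + 36 + 43 + 43 + 36 + 44 + 41 + 37 + 42 + 44)/11 = 40.6364
Numerator Σ_{t=1}^{9}(x_t−x̄)(x_{t+2}−x̄) = -42.8099
Denominator Σ(x_t−x̄)² = 92.5455
r_2 = -42.8099 / 92.5455 = -0.463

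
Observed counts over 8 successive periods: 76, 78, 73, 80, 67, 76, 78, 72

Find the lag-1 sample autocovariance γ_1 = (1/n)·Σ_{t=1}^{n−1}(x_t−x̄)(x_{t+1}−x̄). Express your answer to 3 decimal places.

-8.375

Mean x̄ = (76 + 78 + 73 + 80 + 67 + 76 + 78 + 72)/8 = 75.0000
Deviations: 1.0000, 3.0000, -2.0000, 5.0000, -8.0000, 1.0000, 3.0000, -3.0000
Σ_{t=1}^{7}(x_t−x̄)(x_{t+1}−x̄) = -67.0000
γ_1 = -67.0000 / 8 = -8.375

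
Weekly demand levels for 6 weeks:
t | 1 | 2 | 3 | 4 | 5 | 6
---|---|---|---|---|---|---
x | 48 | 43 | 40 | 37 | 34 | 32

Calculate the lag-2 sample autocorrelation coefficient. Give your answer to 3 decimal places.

Mean x̄ = (48 + 43 + 40 + 37 + 34 + 32)/6 = 39.0000
Deviations from mean: 9.0000, 4.0000, 1.0000, -2.0000, -5.0000, -7.0000
Σ(x_t−x̄)(x_{t+2}−x̄) = (9.0000) + (-8.0000) + (-5.0000) + (14.0000) = 10.0000
Denominator Σ(x_t−x̄)² = 176.0000
r_2 = 10.0000 / 176.0000 = 0.057

0.057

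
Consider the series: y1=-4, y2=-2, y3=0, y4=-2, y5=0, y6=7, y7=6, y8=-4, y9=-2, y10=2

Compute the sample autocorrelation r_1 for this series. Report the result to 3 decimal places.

Mean ȳ = (-4 − 2 + 0 − 2 + 0 + 7 + 6 − 4 − 2 + 2)/10 = 0.1000
Numerator Σ_{t=1}^{9}(y_t−ȳ)(y_{t+1}−ȳ) = 29.6900
Denominator Σ(y_t−ȳ)² = 132.9000
r_1 = 29.6900 / 132.9000 = 0.223

0.223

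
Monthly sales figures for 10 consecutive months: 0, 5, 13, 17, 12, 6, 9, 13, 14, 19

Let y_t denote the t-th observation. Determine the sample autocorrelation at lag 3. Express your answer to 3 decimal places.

-0.406

Mean ȳ = (0 + 5 + 13 + 17 + 12 + 6 + 9 + 13 + 14 + 19)/10 = 10.8000
Σ(y_t−ȳ)(y_{t+3}−ȳ) = (-66.9600) + (-6.9600) + (-10.5600) + (-11.1600) + (2.6400) + (-15.3600) + (-14.7600) = -123.1200
Denominator Σ(y_t−ȳ)² = 303.6000
r_3 = -123.1200 / 303.6000 = -0.406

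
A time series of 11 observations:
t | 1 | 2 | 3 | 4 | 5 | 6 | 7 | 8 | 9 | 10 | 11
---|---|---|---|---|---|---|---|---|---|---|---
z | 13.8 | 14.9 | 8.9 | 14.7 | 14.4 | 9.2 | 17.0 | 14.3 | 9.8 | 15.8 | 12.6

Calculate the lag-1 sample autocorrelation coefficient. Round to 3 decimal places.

-0.540

Mean z̄ = (13.8 + 14.9 + 8.9 + 14.7 + 14.4 + 9.2 + 17.0 + 14.3 + 9.8 + 15.8 + 12.6)/11 = 13.2182
Numerator Σ_{t=1}^{10}(z_t−z̄)(z_{t+1}−z̄) = -40.9040
Denominator Σ(z_t−z̄)² = 75.7564
r_1 = -40.9040 / 75.7564 = -0.540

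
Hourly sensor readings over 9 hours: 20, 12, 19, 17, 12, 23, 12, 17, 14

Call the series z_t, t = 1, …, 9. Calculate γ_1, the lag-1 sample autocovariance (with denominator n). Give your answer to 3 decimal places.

Mean z̄ = (20 + 12 + 19 + 17 + 12 + 23 + 12 + 17 + 14)/9 = 16.2222
Σ_{t=1}^{8}(z_t−z̄)(z_{t+1}−z̄) = -91.0494
γ_1 = -91.0494 / 9 = -10.117

-10.117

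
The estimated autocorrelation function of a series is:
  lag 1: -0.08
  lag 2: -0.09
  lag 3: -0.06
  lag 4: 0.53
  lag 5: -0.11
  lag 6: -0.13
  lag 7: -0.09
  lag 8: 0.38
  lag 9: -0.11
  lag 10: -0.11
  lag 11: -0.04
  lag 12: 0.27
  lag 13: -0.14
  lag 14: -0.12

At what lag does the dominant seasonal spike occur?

The largest autocorrelation is r_4 = 0.53, with weaker echoes at lags 8 (0.38) and 12 (0.27); the remaining lags stay at or below -0.04.
The dominant spike at lag 4 indicates a seasonal period of 4.

4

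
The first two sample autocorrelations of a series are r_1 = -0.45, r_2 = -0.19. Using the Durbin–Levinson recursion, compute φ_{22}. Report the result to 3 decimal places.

φ_{22} = (r_2 − r_1²) / (1 − r_1²)
r_1² = (-0.45)² = 0.2025
Numerator = -0.19 − 0.2025 = -0.3925; denominator = 1 − 0.2025 = 0.7975
φ_{22} = -0.3925 / 0.7975 = -0.492

-0.492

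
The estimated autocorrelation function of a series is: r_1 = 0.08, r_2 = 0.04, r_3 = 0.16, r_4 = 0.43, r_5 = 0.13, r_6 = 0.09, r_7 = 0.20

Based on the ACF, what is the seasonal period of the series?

The largest autocorrelation is r_4 = 0.43; the remaining lags stay at or below 0.20.
The dominant spike at lag 4 indicates a seasonal period of 4.

4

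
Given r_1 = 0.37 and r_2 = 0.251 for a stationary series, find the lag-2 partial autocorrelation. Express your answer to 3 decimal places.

0.132

φ_{22} = (r_2 − r_1²) / (1 − r_1²)
r_1² = (0.37)² = 0.1369
Numerator = 0.251 − 0.1369 = 0.1141; denominator = 1 − 0.1369 = 0.8631
φ_{22} = 0.1141 / 0.8631 = 0.132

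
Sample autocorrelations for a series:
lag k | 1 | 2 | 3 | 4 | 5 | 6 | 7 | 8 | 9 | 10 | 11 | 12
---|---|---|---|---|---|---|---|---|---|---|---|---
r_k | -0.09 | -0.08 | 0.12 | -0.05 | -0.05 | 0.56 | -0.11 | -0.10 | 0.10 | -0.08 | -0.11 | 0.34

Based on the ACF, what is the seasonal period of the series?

The largest autocorrelation is r_6 = 0.56, with a weaker echo at lag 12 (0.34); the remaining lags stay at or below 0.12.
The dominant spike at lag 6 indicates a seasonal period of 6.

6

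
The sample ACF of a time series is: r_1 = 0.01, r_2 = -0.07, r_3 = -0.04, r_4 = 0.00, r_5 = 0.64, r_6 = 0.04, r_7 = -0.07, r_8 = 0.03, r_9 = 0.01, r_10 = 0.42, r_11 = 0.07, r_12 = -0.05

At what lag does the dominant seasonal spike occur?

5

The largest autocorrelation is r_5 = 0.64, with a weaker echo at lag 10 (0.42); the remaining lags stay at or below 0.07.
The dominant spike at lag 5 indicates a seasonal period of 5.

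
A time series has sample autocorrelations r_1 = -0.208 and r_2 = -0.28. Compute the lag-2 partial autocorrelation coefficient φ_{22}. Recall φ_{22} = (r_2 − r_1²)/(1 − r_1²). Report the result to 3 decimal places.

φ_{22} = (r_2 − r_1²) / (1 − r_1²)
r_1² = (-0.208)² = 0.043264
Numerator = -0.28 − 0.0433 = -0.3233; denominator = 1 − 0.0433 = 0.9567
φ_{22} = -0.3233 / 0.9567 = -0.338

-0.338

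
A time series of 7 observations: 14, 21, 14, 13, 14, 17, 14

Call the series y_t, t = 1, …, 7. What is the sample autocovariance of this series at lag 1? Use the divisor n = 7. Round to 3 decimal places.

-1.889

Mean ȳ = (14 + 21 + 14 + 13 + 14 + 17 + 14)/7 = 15.2857
Σ_{t=1}^{6}(y_t−ȳ)(y_{t+1}−ȳ) = -13.2245
γ_1 = -13.2245 / 7 = -1.889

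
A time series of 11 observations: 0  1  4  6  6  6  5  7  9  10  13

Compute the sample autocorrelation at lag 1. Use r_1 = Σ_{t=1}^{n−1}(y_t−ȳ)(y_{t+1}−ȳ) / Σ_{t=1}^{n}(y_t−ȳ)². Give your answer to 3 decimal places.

0.582

Mean ȳ = (0 + 1 + 4 + 6 + 6 + 6 + 5 + 7 + 9 + 10 + 13)/11 = 6.0909
Numerator Σ_{t=1}^{10}(y_t−ȳ)(y_{t+1}−ȳ) = 81.9917
Denominator Σ(y_t−ȳ)² = 140.9091
r_1 = 81.9917 / 140.9091 = 0.582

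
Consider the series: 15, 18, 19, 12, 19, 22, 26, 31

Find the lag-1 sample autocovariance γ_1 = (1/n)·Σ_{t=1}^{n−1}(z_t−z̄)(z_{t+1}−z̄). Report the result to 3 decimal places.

Mean z̄ = (15 + 18 + 19 + 12 + 19 + 22 + 26 + 31)/8 = 20.2500
Σ_{t=1}^{7}(z_t−z̄)(z_{t+1}−z̄) = 104.9375
γ_1 = 104.9375 / 8 = 13.117

13.117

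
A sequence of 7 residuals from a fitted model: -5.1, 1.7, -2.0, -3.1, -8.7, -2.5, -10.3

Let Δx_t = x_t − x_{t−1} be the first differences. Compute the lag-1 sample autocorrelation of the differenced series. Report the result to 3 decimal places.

First differences Δx: 6.8, -3.7, -1.1, -5.6, 6.2, -7.8
Mean of differences = -0.8667
Numerator Σ(Δx_t−Δx̄)(Δx_{t+1}−Δx̄) = -102.4011
Denominator Σ(Δx_t−Δx̄)² = 187.2733
r_1(Δx) = -102.4011 / 187.2733 = -0.547

-0.547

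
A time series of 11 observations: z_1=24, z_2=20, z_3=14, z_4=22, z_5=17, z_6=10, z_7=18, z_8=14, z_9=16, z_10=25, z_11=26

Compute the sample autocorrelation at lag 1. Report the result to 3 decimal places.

Mean z̄ = (24 + 20 + 14 + 22 + 17 + 10 + 18 + 14 + 16 + 25 + 26)/11 = 18.7273
Numerator Σ_{t=1}^{10}(z_t−z̄)(z_{t+1}−z̄) = 45.8347
Denominator Σ(z_t−z̄)² = 264.1818
r_1 = 45.8347 / 264.1818 = 0.173

0.173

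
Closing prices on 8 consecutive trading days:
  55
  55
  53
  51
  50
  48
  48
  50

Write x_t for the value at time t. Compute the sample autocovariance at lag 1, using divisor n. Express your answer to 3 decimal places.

4.898

Mean x̄ = (55 + 55 + 53 + 51 + 50 + 48 + 48 + 50)/8 = 51.2500
Deviations: 3.7500, 3.7500, 1.7500, -0.2500, -1.2500, -3.2500, -3.2500, -1.2500
Σ_{t=1}^{7}(x_t−x̄)(x_{t+1}−x̄) = 39.1875
γ_1 = 39.1875 / 8 = 4.898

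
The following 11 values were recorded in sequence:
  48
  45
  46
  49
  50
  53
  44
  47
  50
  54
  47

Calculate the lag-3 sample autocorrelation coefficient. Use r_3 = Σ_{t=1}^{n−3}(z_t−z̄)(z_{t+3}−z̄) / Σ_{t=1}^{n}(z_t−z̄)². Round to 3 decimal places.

-0.375

Mean z̄ = (48 + 45 + 46 + 49 + 50 + 53 + 44 + 47 + 50 + 54 + 47)/11 = 48.4545
Numerator Σ_{t=1}^{8}(z_t−z̄)(z_{t+3}−z̄) = -36.9835
Denominator Σ(z_t−z̄)² = 98.7273
r_3 = -36.9835 / 98.7273 = -0.375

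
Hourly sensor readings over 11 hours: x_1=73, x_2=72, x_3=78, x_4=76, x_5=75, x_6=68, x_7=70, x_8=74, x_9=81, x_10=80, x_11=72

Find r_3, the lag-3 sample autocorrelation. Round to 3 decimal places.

-0.604

Mean x̄ = (73 + 72 + 78 + 76 + 75 + 68 + 70 + 74 + 81 + 80 + 72)/11 = 74.4545
Numerator Σ_{t=1}^{8}(x_t−x̄)(x_{t+3}−x̄) = -99.4380
Denominator Σ(x_t−x̄)² = 164.7273
r_3 = -99.4380 / 164.7273 = -0.604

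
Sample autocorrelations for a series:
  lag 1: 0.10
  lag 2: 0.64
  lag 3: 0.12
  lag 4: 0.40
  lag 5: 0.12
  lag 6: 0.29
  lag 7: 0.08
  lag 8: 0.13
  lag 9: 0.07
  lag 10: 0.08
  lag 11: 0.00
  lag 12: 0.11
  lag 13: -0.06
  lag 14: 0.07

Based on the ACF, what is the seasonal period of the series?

The largest autocorrelation is r_2 = 0.64, with weaker echoes at lags 4 (0.40) and 6 (0.29); the remaining lags stay at or below 0.13.
The dominant spike at lag 2 indicates a seasonal period of 2.

2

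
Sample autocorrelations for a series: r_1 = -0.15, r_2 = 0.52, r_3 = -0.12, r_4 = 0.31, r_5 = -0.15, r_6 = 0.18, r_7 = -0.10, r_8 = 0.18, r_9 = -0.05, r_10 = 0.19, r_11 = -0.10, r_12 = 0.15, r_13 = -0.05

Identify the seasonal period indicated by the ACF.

2

The largest autocorrelation is r_2 = 0.52, with weaker echoes at lags 4 (0.31), 6 (0.18), 8 (0.18), 10 (0.19) and 12 (0.15); the remaining lags stay at or below -0.05.
The dominant spike at lag 2 indicates a seasonal period of 2.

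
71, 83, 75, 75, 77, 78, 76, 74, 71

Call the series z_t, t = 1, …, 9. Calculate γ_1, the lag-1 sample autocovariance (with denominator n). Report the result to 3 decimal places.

Mean z̄ = (71 + 83 + 75 + 75 + 77 + 78 + 76 + 74 + 71)/9 = 75.5556
Σ_{t=1}^{8}(z_t−z̄)(z_{t+1}−z̄) = -27.5309
γ_1 = -27.5309 / 9 = -3.059

-3.059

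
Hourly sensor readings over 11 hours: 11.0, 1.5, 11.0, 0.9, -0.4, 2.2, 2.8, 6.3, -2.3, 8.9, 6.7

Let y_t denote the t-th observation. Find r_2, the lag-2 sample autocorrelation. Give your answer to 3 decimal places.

Mean ȳ = (11.0 + 1.5 + 11.0 + 0.9 − 0.4 + 2.2 + 2.8 + 6.3 − 2.3 + 8.9 + 6.7)/11 = 4.4182
Numerator Σ_{t=1}^{9}(y_t−ȳ)(y_{t+2}−ȳ) = 37.2766
Denominator Σ(y_t−ȳ)² = 212.2564
r_2 = 37.2766 / 212.2564 = 0.176

0.176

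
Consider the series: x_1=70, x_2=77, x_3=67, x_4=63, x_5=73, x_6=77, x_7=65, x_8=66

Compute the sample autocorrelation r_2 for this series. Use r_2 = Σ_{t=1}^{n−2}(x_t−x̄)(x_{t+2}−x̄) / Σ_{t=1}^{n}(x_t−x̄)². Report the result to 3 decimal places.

-0.731

Mean x̄ = (70 + 77 + 67 + 63 + 73 + 77 + 65 + 66)/8 = 69.7500
Deviations from mean: 0.2500, 7.2500, -2.7500, -6.7500, 3.2500, 7.2500, -4.7500, -3.7500
Σ(x_t−x̄)(x_{t+2}−x̄) = (-0.6875) + (-48.9375) + (-8.9375) + (-48.9375) + (-15.4375) + (-27.1875) = -150.1250
Denominator Σ(x_t−x̄)² = 205.5000
r_2 = -150.1250 / 205.5000 = -0.731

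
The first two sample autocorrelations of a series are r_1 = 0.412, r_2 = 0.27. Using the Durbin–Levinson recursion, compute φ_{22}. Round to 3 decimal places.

φ_{22} = (r_2 − r_1²) / (1 − r_1²)
r_1² = (0.412)² = 0.169744
Numerator = 0.27 − 0.1697 = 0.1003; denominator = 1 − 0.1697 = 0.8303
φ_{22} = 0.1003 / 0.8303 = 0.121

0.121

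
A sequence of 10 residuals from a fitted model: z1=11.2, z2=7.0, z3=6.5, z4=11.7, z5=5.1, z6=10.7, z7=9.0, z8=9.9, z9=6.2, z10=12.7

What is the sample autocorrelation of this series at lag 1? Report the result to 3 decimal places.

Mean z̄ = (11.2 + 7.0 + 6.5 + 11.7 + 5.1 + 10.7 + 9.0 + 9.9 + 6.2 + 12.7)/10 = 9.0000
Numerator Σ_{t=1}^{9}(z_t−z̄)(z_{t+1}−z̄) = -36.1900
Denominator Σ(z_t−z̄)² = 62.8200
r_1 = -36.1900 / 62.8200 = -0.576

-0.576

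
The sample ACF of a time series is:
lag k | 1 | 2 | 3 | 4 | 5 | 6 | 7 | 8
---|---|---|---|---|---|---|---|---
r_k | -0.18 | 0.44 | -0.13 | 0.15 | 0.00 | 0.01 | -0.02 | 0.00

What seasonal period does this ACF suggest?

The largest autocorrelation is r_2 = 0.44, with a weaker echo at lag 4 (0.15); the remaining lags stay at or below 0.01.
The dominant spike at lag 2 indicates a seasonal period of 2.

2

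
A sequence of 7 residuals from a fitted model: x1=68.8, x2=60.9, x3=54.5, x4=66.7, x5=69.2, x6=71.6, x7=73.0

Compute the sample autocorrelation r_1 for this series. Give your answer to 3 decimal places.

Mean x̄ = (68.8 + 60.9 + 54.5 + 66.7 + 69.2 + 71.6 + 73.0)/7 = 66.3857
Deviations from mean: 2.4143, -5.4857, -11.8857, 0.3143, 2.8143, 5.2143, 6.6143
Σ(x_t−x̄)(x_{t+1}−x̄) = (-13.2441) + (65.2016) + (-3.7355) + (0.8845) + (14.6745) + (34.4888) = 98.2698
Denominator Σ(x_t−x̄)² = 256.1486
r_1 = 98.2698 / 256.1486 = 0.384

0.384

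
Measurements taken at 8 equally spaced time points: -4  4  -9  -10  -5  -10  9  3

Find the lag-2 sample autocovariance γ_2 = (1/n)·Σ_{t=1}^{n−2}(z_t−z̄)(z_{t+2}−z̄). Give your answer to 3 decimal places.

Mean z̄ = (-4 + 4 − 9 − 10 − 5 − 10 + 9 + 3)/8 = -2.7500
Σ_{t=1}^{6}(z_t−z̄)(z_{t+2}−z̄) = -42.6250
γ_2 = -42.6250 / 8 = -5.328

-5.328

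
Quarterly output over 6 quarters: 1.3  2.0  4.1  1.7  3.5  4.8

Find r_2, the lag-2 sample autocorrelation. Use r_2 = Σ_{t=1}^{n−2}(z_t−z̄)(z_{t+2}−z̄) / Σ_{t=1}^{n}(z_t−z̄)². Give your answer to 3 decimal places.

Mean z̄ = (1.3 + 2.0 + 4.1 + 1.7 + 3.5 + 4.8)/6 = 2.9000
Deviations from mean: -1.6000, -0.9000, 1.2000, -1.2000, 0.6000, 1.9000
Σ(z_t−z̄)(z_{t+2}−z̄) = (-1.9200) + (1.0800) + (0.7200) + (-2.2800) = -2.4000
Denominator Σ(z_t−z̄)² = 10.2200
r_2 = -2.4000 / 10.2200 = -0.235

-0.235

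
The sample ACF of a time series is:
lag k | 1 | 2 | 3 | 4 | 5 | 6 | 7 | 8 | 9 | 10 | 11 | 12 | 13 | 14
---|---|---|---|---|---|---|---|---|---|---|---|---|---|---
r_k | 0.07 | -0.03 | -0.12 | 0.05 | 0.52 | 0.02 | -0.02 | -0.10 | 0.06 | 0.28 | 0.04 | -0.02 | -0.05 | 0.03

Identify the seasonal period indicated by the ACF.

5

The largest autocorrelation is r_5 = 0.52, with a weaker echo at lag 10 (0.28); the remaining lags stay at or below 0.07.
The dominant spike at lag 5 indicates a seasonal period of 5.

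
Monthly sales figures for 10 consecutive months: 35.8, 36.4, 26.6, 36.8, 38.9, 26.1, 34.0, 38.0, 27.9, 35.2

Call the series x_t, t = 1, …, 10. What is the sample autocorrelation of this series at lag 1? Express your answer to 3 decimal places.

Mean x̄ = (35.8 + 36.4 + 26.6 + 36.8 + 38.9 + 26.1 + 34.0 + 38.0 + 27.9 + 35.2)/10 = 33.5700
Numerator Σ_{t=1}^{9}(x_t−x̄)(x_{t+1}−x̄) = -94.1939
Denominator Σ(x_t−x̄)² = 210.8210
r_1 = -94.1939 / 210.8210 = -0.447

-0.447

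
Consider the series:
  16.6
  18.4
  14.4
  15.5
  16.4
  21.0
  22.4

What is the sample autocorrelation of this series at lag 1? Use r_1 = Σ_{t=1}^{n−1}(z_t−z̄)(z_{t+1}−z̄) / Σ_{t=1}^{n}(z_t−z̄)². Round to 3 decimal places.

Mean z̄ = (16.6 + 18.4 + 14.4 + 15.5 + 16.4 + 21.0 + 22.4)/7 = 17.8143
Deviations from mean: -1.2143, 0.5857, -3.4143, -2.3143, -1.4143, 3.1857, 4.5857
Σ(z_t−z̄)(z_{t+1}−z̄) = (-0.7112) + (-1.9998) + (7.9016) + (3.2731) + (-4.5055) + (14.6088) = 18.5669
Denominator Σ(z_t−z̄)² = 52.0086
r_1 = 18.5669 / 52.0086 = 0.357

0.357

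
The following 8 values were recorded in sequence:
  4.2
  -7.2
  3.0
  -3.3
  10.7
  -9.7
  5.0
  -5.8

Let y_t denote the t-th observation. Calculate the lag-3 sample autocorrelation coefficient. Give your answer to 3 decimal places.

Mean ȳ = (4.2 − 7.2 + 3.0 − 3.3 + 10.7 − 9.7 + 5.0 − 5.8)/8 = -0.3875
Deviations from mean: 4.5875, -6.8125, 3.3875, -2.9125, 11.0875, -9.3125, 5.3875, -5.4125
Σ(y_t−ȳ)(y_{t+3}−ȳ) = (-13.3611) + (-75.5336) + (-31.5461) + (-15.6911) + (-60.0111) = -196.1430
Denominator Σ(y_t−ȳ)² = 355.3888
r_3 = -196.1430 / 355.3888 = -0.552

-0.552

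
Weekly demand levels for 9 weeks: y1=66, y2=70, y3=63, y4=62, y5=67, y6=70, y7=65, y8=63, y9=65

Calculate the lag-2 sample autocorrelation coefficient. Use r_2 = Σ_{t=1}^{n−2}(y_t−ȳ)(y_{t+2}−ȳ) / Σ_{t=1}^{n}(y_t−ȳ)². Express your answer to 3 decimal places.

-0.709

Mean ȳ = (66 + 70 + 63 + 62 + 67 + 70 + 65 + 63 + 65)/9 = 65.6667
Numerator Σ_{t=1}^{7}(y_t−ȳ)(y_{t+2}−ȳ) = -48.2222
Denominator Σ(y_t−ȳ)² = 68.0000
r_2 = -48.2222 / 68.0000 = -0.709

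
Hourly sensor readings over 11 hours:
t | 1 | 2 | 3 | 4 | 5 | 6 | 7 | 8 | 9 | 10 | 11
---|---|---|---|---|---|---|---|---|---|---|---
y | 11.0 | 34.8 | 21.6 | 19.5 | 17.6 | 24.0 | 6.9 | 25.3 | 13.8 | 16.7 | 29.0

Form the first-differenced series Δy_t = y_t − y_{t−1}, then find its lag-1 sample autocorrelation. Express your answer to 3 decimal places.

First differences Δy: 23.8, -13.2, -2.1, -1.9, 6.4, -17.1, 18.4, -11.5, 2.9, 12.3
Mean of differences = 1.8000
Numerator Σ(Δy_t−Δȳ)(Δy_{t+1}−Δȳ) = -898.6300
Denominator Σ(Δy_t−Δȳ)² = 1680.1800
r_1(Δy) = -898.6300 / 1680.1800 = -0.535

-0.535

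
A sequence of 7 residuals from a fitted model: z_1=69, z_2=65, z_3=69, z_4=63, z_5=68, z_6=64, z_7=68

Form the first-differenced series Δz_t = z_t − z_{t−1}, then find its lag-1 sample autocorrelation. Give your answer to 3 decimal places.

First differences Δz: -4, 4, -6, 5, -4, 4
Mean of differences = -0.1667
Numerator Σ(Δz_t−Δz̄)(Δz_{t+1}−Δz̄) = -106.1944
Denominator Σ(Δz_t−Δz̄)² = 124.8333
r_1(Δz) = -106.1944 / 124.8333 = -0.851

-0.851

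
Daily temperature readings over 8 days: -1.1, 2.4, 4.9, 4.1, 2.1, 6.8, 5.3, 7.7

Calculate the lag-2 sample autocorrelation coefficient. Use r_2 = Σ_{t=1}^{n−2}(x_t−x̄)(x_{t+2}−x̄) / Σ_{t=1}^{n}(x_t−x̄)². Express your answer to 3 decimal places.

0.030

Mean x̄ = (-1.1 + 2.4 + 4.9 + 4.1 + 2.1 + 6.8 + 5.3 + 7.7)/8 = 4.0250
Deviations from mean: -5.1250, -1.6250, 0.8750, 0.0750, -1.9250, 2.7750, 1.2750, 3.6750
Σ(x_t−x̄)(x_{t+2}−x̄) = (-4.4844) + (-0.1219) + (-1.6844) + (0.2081) + (-2.4544) + (10.1981) = 1.6613
Denominator Σ(x_t−x̄)² = 56.2150
r_2 = 1.6613 / 56.2150 = 0.030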